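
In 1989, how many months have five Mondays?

4

A month of length L has five Mondays iff its first Monday is on day ≤ L−28 (so day 1–3 in a 31-day month, 1–2 in a 30-day month, day 1 in a leap February).
Checking each month of 1989: Jan starts Sun (31d) ✓; Feb starts Wed (28d); Mar starts Wed (31d); Apr starts Sat (30d); May starts Mon (31d) ✓; Jun starts Thu (30d); Jul starts Sat (31d) ✓; Aug starts Tue (31d); Sep starts Fri (30d); Oct starts Sun (31d) ✓; Nov starts Wed (30d); Dec starts Fri (31d).
Five-Monday months: January, May, July, October → 4.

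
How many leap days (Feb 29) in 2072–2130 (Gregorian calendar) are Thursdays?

Leap years in 2072–2130: 14 of them.
Feb 29 weekday advances by 5 (mod 7) from one leap year to the next four years later (or differs when a century non-leap intervenes).
Leap-day weekdays: 2072:Mon 2076:Sat 2080:Thu✓ 2084:Tue 2088:Sun 2092:Fri 2096:Wed 2104:Fri 2108:Wed 2112:Mon 2116:Sat 2120:Thu✓ 2124:Tue 2128:Sun
Thursday: 2080, 2120 → 2.

2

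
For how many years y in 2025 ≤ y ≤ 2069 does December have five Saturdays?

December has 31 days; it has five Saturdays when Saturday falls among the first (month-length − 28) days — i.e. when December 1 is one of Saturday/Friday/Thursday.
December 1 by year: 2025:Mon 2026:Tue 2027:Wed 2028:Fri✓ 2029:Sat✓ 2030:Sun 2031:Mon 2032:Wed 2033:Thu✓ 2034:Fri✓ 2035:Sat✓ 2036:Mon 2037:Tue 2038:Wed 2039:Thu✓ …(15 more)… 2055:Wed 2056:Fri✓ 2057:Sat✓ 2058:Sun 2059:Mon 2060:Wed 2061:Thu✓ 2062:Fri✓ 2063:Sat✓ 2064:Mon 2065:Tue 2066:Wed 2067:Thu✓ 2068:Sat✓ 2069:Sun
Years with five Saturdays: 2028, 2029, 2033, 2034, 2035, 2039, 2040, 2044, 2045, 2046, 2050, 2051, 2056, 2057, 2061, 2062, 2063, 2067, 2068 → 19.

19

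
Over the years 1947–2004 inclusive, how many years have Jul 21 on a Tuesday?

Track Jul 21's weekday year by year (advancing +1, or +2 across a Feb 29):
  1947: Mon  1948: Wed (+2)  1949: Thu (+1)  1950: Fri (+1)  1951: Sat (+1)
  1952: Mon (+2)  1953: Tue (+1) ✓  1954: Wed (+1)  1955: Thu (+1)  1956: Sat (+2)
  1957: Sun (+1)  1958: Mon (+1)  1959: Tue (+1) ✓  1960: Thu (+2)  … (30 more years) …
  1991: Sun (+1)  1992: Tue (+2) ✓  1993: Wed (+1)  1994: Thu (+1)  1995: Fri (+1)
  1996: Sun (+2)  1997: Mon (+1)  1998: Tue (+1) ✓  1999: Wed (+1)  2000: Fri (+2)
  2001: Sat (+1)  2002: Sun (+1)  2003: Mon (+1)  2004: Wed (+2)
Tuesday years: 1953, 1959, 1964, 1970, 1981, 1987, 1992, 1998 — 8 in total.

8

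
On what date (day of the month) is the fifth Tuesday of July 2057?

31

July 1, 2057 is a Sunday, so the first Tuesday is the 3rd.
The fifth Tuesday is 3 + 28 = 31.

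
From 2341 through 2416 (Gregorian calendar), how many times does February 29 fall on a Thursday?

2

Leap years in 2341–2416: 19 of them.
Feb 29 weekday advances by 5 (mod 7) from one leap year to the next four years later (or differs when a century non-leap intervenes).
Leap-day weekdays: 2344:Tue 2348:Sun 2352:Fri 2356:Wed 2360:Mon 2364:Sat 2368:Thu✓ 2372:Tue 2376:Sun 2380:Fri 2384:Wed 2388:Mon 2392:Sat 2396:Thu✓ 2400:Tue 2404:Sun 2408:Fri 2412:Wed 2416:Mon
Thursday: 2368, 2396 → 2.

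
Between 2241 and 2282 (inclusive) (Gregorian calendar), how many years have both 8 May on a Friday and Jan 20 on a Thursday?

Check each year's weekday for 8 May and Jan 20:
  2241: Sat/Wed  2242: Sun/Thu  2243: Mon/Fri  2244: Wed/Sat  2245: Thu/Mon  2246: Fri/Tue  2247: Sat/Wed  2248: Mon/Thu  2249: Tue/Sat  2250: Wed/Sun  2251: Thu/Mon  2252: Sat/Tue  2253: Sun/Thu  2254: Mon/Fri  …(14 more)…  2269: Sat/Wed  2270: Sun/Thu  2271: Mon/Fri  2272: Wed/Sat  2273: Thu/Mon  2274: Fri/Tue  2275: Sat/Wed  2276: Mon/Thu  2277: Tue/Sat  2278: Wed/Sun  2279: Thu/Mon  2280: Sat/Tue  2281: Sun/Thu  2282: Mon/Fri
Both conditions hold in: no year — 0.

0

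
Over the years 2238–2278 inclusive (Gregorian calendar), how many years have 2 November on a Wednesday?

Track 2 November's weekday year by year (advancing +1, or +2 across a Feb 29):
  2238: Fri  2239: Sat (+1)  2240: Mon (+2)  2241: Tue (+1)  2242: Wed (+1) ✓
  2243: Thu (+1)  2244: Sat (+2)  2245: Sun (+1)  2246: Mon (+1)  2247: Tue (+1)
  2248: Thu (+2)  2249: Fri (+1)  2250: Sat (+1)  2251: Sun (+1)  … (13 more years) …
  2265: Thu (+1)  2266: Fri (+1)  2267: Sat (+1)  2268: Mon (+2)  2269: Tue (+1)
  2270: Wed (+1) ✓  2271: Thu (+1)  2272: Sat (+2)  2273: Sun (+1)  2274: Mon (+1)
  2275: Tue (+1)  2276: Thu (+2)  2277: Fri (+1)  2278: Sat (+1)
Wednesday years: 2242, 2253, 2259, 2264, 2270 — 5 in total.

5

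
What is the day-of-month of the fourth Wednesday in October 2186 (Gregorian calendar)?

25

October 1, 2186 is a Sunday, so the first Wednesday is the 4th.
The fourth Wednesday is 4 + 21 = 25.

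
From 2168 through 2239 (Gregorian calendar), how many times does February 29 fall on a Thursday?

Leap years in 2168–2239: 17 of them.
Feb 29 weekday advances by 5 (mod 7) from one leap year to the next four years later (or differs when a century non-leap intervenes).
Leap-day weekdays: 2168:Mon 2172:Sat 2176:Thu✓ 2180:Tue 2184:Sun 2188:Fri 2192:Wed 2196:Mon 2204:Wed 2208:Mon 2212:Sat 2216:Thu✓ 2220:Tue 2224:Sun 2228:Fri 2232:Wed 2236:Mon
Thursday: 2176, 2216 → 2.

2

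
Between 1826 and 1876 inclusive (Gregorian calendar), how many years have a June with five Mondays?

June has 30 days; it has five Mondays when Monday falls among the first (month-length − 28) days — i.e. when June 1 is one of Monday/Sunday.
June 1 by year: 1826:Thu 1827:Fri 1828:Sun✓ 1829:Mon✓ 1830:Tue 1831:Wed 1832:Fri 1833:Sat 1834:Sun✓ 1835:Mon✓ 1836:Wed 1837:Thu 1838:Fri 1839:Sat 1840:Mon✓ …(21 more)… 1862:Sun✓ 1863:Mon✓ 1864:Wed 1865:Thu 1866:Fri 1867:Sat 1868:Mon✓ 1869:Tue 1870:Wed 1871:Thu 1872:Sat 1873:Sun✓ 1874:Mon✓ 1875:Tue 1876:Thu
Years with five Mondays: 1828, 1829, 1834, 1835, 1840, 1845, 1846, 1851, 1856, 1857, 1862, 1863, 1868, 1873, 1874 → 15.

15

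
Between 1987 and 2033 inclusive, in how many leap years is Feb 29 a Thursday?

2

Leap years in 1987–2033: 12 of them.
Feb 29 weekday advances by 5 (mod 7) from one leap year to the next four years later (or differs when a century non-leap intervenes).
Leap-day weekdays: 1988:Mon 1992:Sat 1996:Thu✓ 2000:Tue 2004:Sun 2008:Fri 2012:Wed 2016:Mon 2020:Sat 2024:Thu✓ 2028:Tue 2032:Sun
Thursday: 1996, 2024 → 2.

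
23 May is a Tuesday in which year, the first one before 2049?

From one year to the next, a fixed date's weekday advances by 1, or by 2 when a Feb 29 lies between the two dates.
2049: May 23 is Sunday.
2048: Saturday (−1)
2047: Thursday (−2)
2046: Wednesday (−1)
2045: Tuesday (−1)
23 May falls on a Tuesday in 2045.

2045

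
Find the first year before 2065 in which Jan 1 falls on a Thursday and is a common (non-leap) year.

Jan 1 advances by 2 weekdays after a leap year and by 1 after a common year.
2065: Jan 1 is Thursday.
2064: Tuesday (leap)
2063: Monday
2062: Sunday
2061: Saturday
2060: Thursday (leap)
2059: Wednesday
2058: Tuesday
2057: Monday
2056: Saturday (leap)
2055: Friday
2054: Thursday
2054 begins on a Thursday and is a common year.

2054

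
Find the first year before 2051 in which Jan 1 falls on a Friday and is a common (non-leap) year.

2049

Jan 1 advances by 2 weekdays after a leap year and by 1 after a common year.
2051: Jan 1 is Sunday.
2050: Saturday
2049: Friday
2049 begins on a Friday and is a common year.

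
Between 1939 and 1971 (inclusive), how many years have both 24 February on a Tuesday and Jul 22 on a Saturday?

Check each year's weekday for 24 February and Jul 22:
  1939: Fri/Sat  1940: Sat/Mon  1941: Mon/Tue  1942: Tue/Wed  1943: Wed/Thu  1944: Thu/Sat  1945: Sat/Sun  1946: Sun/Mon  1947: Mon/Tue  1948: Tue/Thu  1949: Thu/Fri  1950: Fri/Sat  1951: Sat/Sun  1952: Sun/Tue  …(5 more)…  1958: Mon/Tue  1959: Tue/Wed  1960: Wed/Fri  1961: Fri/Sat  1962: Sat/Sun  1963: Sun/Mon  1964: Mon/Wed  1965: Wed/Thu  1966: Thu/Fri  1967: Fri/Sat  1968: Sat/Mon  1969: Mon/Tue  1970: Tue/Wed  1971: Wed/Thu
Both conditions hold in: no year — 0.

0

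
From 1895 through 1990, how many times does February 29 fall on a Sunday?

Leap years in 1895–1990: 23 of them.
Feb 29 weekday advances by 5 (mod 7) from one leap year to the next four years later (or differs when a century non-leap intervenes).
Leap-day weekdays: 1896:Sat 1904:Mon 1908:Sat 1912:Thu 1916:Tue 1920:Sun✓ 1924:Fri 1928:Wed 1932:Mon 1936:Sat 1940:Thu 1944:Tue 1948:Sun✓ 1952:Fri 1956:Wed 1960:Mon 1964:Sat 1968:Thu 1972:Tue 1976:Sun✓ 1980:Fri 1984:Wed 1988:Mon
Sunday: 1920, 1948, 1976 → 3.

3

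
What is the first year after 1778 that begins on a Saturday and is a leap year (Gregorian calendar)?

Jan 1 advances by 2 weekdays after a leap year and by 1 after a common year.
1778: Jan 1 is Thursday.
1779: Friday
1780: Saturday (leap)
1780 begins on a Saturday and is a leap year.

1780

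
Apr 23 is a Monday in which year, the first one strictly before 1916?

From one year to the next, a fixed date's weekday advances by 1, or by 2 when a Feb 29 lies between the two dates.
1916: April 23 is Sunday.
1915: Friday (−2)
1914: Thursday (−1)
1913: Wednesday (−1)
1912: Tuesday (−1)
1911: Sunday (−2)
1910: Saturday (−1)
1909: Friday (−1)
1908: Thursday (−1)
1907: Tuesday (−2)
1906: Monday (−1)
Apr 23 falls on a Monday in 1906.

1906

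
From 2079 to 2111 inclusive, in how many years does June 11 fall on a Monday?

Track June 11's weekday year by year (advancing +1, or +2 across a Feb 29):
  2079: Sun  2080: Tue (+2)  2081: Wed (+1)  2082: Thu (+1)  2083: Fri (+1)
  2084: Sun (+2)  2085: Mon (+1) ✓  2086: Tue (+1)  2087: Wed (+1)  2088: Fri (+2)
  2089: Sat (+1)  2090: Sun (+1)  2091: Mon (+1) ✓  2092: Wed (+2)  … (5 more years) …
  2098: Wed (+1)  2099: Thu (+1)  2100: Fri (+1)  2101: Sat (+1)  2102: Sun (+1)
  2103: Mon (+1) ✓  2104: Wed (+2)  2105: Thu (+1)  2106: Fri (+1)  2107: Sat (+1)
  2108: Mon (+2) ✓  2109: Tue (+1)  2110: Wed (+1)  2111: Thu (+1)
Monday years: 2085, 2091, 2096, 2103, 2108 — 5 in total.

5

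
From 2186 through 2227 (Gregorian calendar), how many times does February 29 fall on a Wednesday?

Leap years in 2186–2227: 9 of them.
Feb 29 weekday advances by 5 (mod 7) from one leap year to the next four years later (or differs when a century non-leap intervenes).
Leap-day weekdays: 2188:Fri 2192:Wed✓ 2196:Mon 2204:Wed✓ 2208:Mon 2212:Sat 2216:Thu 2220:Tue 2224:Sun
Wednesday: 2192, 2204 → 2.

2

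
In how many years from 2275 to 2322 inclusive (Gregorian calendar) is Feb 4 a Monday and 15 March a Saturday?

1

Check each year's weekday for Feb 4 and 15 March:
  2275: Thu/Mon  2276: Fri/Wed  2277: Sun/Thu  2278: Mon/Fri  2279: Tue/Sat  2280: Wed/Mon  2281: Fri/Tue  2282: Sat/Wed  2283: Sun/Thu  2284: Mon/Sat ✓  2285: Wed/Sun  2286: Thu/Mon  2287: Fri/Tue  2288: Sat/Thu  …(20 more)…  2309: Thu/Mon  2310: Fri/Tue  2311: Sat/Wed  2312: Sun/Fri  2313: Tue/Sat  2314: Wed/Sun  2315: Thu/Mon  2316: Fri/Wed  2317: Sun/Thu  2318: Mon/Fri  2319: Tue/Sat  2320: Wed/Mon  2321: Fri/Tue  2322: Sat/Wed
Both conditions hold in: 2284 — 1.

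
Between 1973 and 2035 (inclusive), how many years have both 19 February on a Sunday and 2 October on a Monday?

7

Check each year's weekday for 19 February and 2 October:
  1973: Mon/Tue  1974: Tue/Wed  1975: Wed/Thu  1976: Thu/Sat  1977: Sat/Sun  1978: Sun/Mon ✓  1979: Mon/Tue  1980: Tue/Thu  1981: Thu/Fri  1982: Fri/Sat  1983: Sat/Sun  1984: Sun/Tue  1985: Tue/Wed  1986: Wed/Thu  …(35 more)…  2022: Sat/Sun  2023: Sun/Mon ✓  2024: Mon/Wed  2025: Wed/Thu  2026: Thu/Fri  2027: Fri/Sat  2028: Sat/Mon  2029: Mon/Tue  2030: Tue/Wed  2031: Wed/Thu  2032: Thu/Sat  2033: Sat/Sun  2034: Sun/Mon ✓  2035: Mon/Tue
Both conditions hold in: 1978, 1989, 1995, 2006, 2017, 2023, 2034 — 7.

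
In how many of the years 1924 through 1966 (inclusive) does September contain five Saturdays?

September has 30 days; it has five Saturdays when Saturday falls among the first (month-length − 28) days — i.e. when September 1 is one of Saturday/Friday.
September 1 by year: 1924:Mon 1925:Tue 1926:Wed 1927:Thu 1928:Sat✓ 1929:Sun 1930:Mon 1931:Tue 1932:Thu 1933:Fri✓ 1934:Sat✓ 1935:Sun 1936:Tue 1937:Wed 1938:Thu …(13 more)… 1952:Mon 1953:Tue 1954:Wed 1955:Thu 1956:Sat✓ 1957:Sun 1958:Mon 1959:Tue 1960:Thu 1961:Fri✓ 1962:Sat✓ 1963:Sun 1964:Tue 1965:Wed 1966:Thu
Years with five Saturdays: 1928, 1933, 1934, 1939, 1944, 1945, 1950, 1951, 1956, 1961, 1962 → 11.

11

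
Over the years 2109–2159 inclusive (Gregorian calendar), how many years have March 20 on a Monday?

Track March 20's weekday year by year (advancing +1, or +2 across a Feb 29):
  2109: Wed  2110: Thu (+1)  2111: Fri (+1)  2112: Sun (+2)  2113: Mon (+1) ✓
  2114: Tue (+1)  2115: Wed (+1)  2116: Fri (+2)  2117: Sat (+1)  2118: Sun (+1)
  2119: Mon (+1) ✓  2120: Wed (+2)  2121: Thu (+1)  2122: Fri (+1)  … (23 more years) …
  2146: Sun (+1)  2147: Mon (+1) ✓  2148: Wed (+2)  2149: Thu (+1)  2150: Fri (+1)
  2151: Sat (+1)  2152: Mon (+2) ✓  2153: Tue (+1)  2154: Wed (+1)  2155: Thu (+1)
  2156: Sat (+2)  2157: Sun (+1)  2158: Mon (+1) ✓  2159: Tue (+1)
Monday years: 2113, 2119, 2124, 2130, 2141, 2147, 2152, 2158 — 8 in total.

8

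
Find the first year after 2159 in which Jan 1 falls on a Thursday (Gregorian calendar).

Jan 1 advances by 2 weekdays after a leap year and by 1 after a common year.
2159: Jan 1 is Monday.
2160: Tuesday (leap)
2161: Thursday
2161 begins on a Thursday

2161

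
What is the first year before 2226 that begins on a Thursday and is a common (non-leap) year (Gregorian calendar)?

Jan 1 advances by 2 weekdays after a leap year and by 1 after a common year.
2226: Jan 1 is Sunday.
2225: Saturday
2224: Thursday (leap)
2223: Wednesday
2222: Tuesday
2221: Monday
2220: Saturday (leap)
2219: Friday
2218: Thursday
2218 begins on a Thursday and is a common year.

2218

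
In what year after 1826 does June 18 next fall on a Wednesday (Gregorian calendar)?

1828

From one year to the next, a fixed date's weekday advances by 1, or by 2 when a Feb 29 lies between the two dates.
1826: June 18 is Sunday.
1827: Monday (+1)
1828: Wednesday (+2)
June 18 falls on a Wednesday in 1828.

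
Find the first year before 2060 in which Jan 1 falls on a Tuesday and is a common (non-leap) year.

Jan 1 advances by 2 weekdays after a leap year and by 1 after a common year.
2060: Jan 1 is Thursday (leap).
2059: Wednesday
2058: Tuesday
2058 begins on a Tuesday and is a common year.

2058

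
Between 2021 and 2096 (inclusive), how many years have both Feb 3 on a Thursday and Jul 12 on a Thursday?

0

Check each year's weekday for Feb 3 and Jul 12:
  2021: Wed/Mon  2022: Thu/Tue  2023: Fri/Wed  2024: Sat/Fri  2025: Mon/Sat  2026: Tue/Sun  2027: Wed/Mon  2028: Thu/Wed  2029: Sat/Thu  2030: Sun/Fri  2031: Mon/Sat  2032: Tue/Mon  2033: Thu/Tue  2034: Fri/Wed  …(48 more)…  2083: Wed/Mon  2084: Thu/Wed  2085: Sat/Thu  2086: Sun/Fri  2087: Mon/Sat  2088: Tue/Mon  2089: Thu/Tue  2090: Fri/Wed  2091: Sat/Thu  2092: Sun/Sat  2093: Tue/Sun  2094: Wed/Mon  2095: Thu/Tue  2096: Fri/Thu
Both conditions hold in: no year — 0.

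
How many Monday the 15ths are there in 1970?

1

Check the 15th of each month of 1970: Jan 15: Thu, Feb 15: Sun, Mar 15: Sun, Apr 15: Wed, May 15: Fri, Jun 15: Mon, Jul 15: Wed, Aug 15: Sat, Sep 15: Tue, Oct 15: Thu, Nov 15: Sun, Dec 15: Tue.
Monday occurs in June — 1 month.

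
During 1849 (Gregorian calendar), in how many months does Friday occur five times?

4

A month of length L has five Fridays iff its first Friday is on day ≤ L−28 (so day 1–3 in a 31-day month, 1–2 in a 30-day month, day 1 in a leap February).
Checking each month of 1849: Jan starts Mon (31d); Feb starts Thu (28d); Mar starts Thu (31d) ✓; Apr starts Sun (30d); May starts Tue (31d); Jun starts Fri (30d) ✓; Jul starts Sun (31d); Aug starts Wed (31d) ✓; Sep starts Sat (30d); Oct starts Mon (31d); Nov starts Thu (30d) ✓; Dec starts Sat (31d).
Five-Friday months: March, June, August, November → 4.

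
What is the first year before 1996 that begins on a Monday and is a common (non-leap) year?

Jan 1 advances by 2 weekdays after a leap year and by 1 after a common year.
1996: Jan 1 is Monday (leap).
1995: Sunday
1994: Saturday
1993: Friday
1992: Wednesday (leap)
1991: Tuesday
1990: Monday
1990 begins on a Monday and is a common year.

1990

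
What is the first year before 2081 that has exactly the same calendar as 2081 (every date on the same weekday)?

Two years share a calendar iff Jan 1 falls on the same weekday and both are leap or both are common. 2081: Jan 1 is Wednesday, common year.
2080: Jan 1 Monday, leap
2079: Jan 1 Sunday, common
2078: Jan 1 Saturday, common
2077: Jan 1 Friday, common
2076: Jan 1 Wednesday, leap
2075: Jan 1 Tuesday, common
2074: Jan 1 Monday, common
2073: Jan 1 Sunday, common
2072: Jan 1 Friday, leap
2071: Jan 1 Thursday, common
2070: Jan 1 Wednesday, common
2070 matches on both conditions.

2070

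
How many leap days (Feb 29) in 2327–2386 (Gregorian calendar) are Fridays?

2

Leap years in 2327–2386: 15 of them.
Feb 29 weekday advances by 5 (mod 7) from one leap year to the next four years later (or differs when a century non-leap intervenes).
Leap-day weekdays: 2328:Wed 2332:Mon 2336:Sat 2340:Thu 2344:Tue 2348:Sun 2352:Fri✓ 2356:Wed 2360:Mon 2364:Sat 2368:Thu 2372:Tue 2376:Sun 2380:Fri✓ 2384:Wed
Friday: 2352, 2380 → 2.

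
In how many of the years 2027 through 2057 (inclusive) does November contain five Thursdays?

10

November has 30 days; it has five Thursdays when Thursday falls among the first (month-length − 28) days — i.e. when November 1 is one of Thursday/Wednesday.
November 1 by year: 2027:Mon 2028:Wed✓ 2029:Thu✓ 2030:Fri 2031:Sat 2032:Mon 2033:Tue 2034:Wed✓ 2035:Thu✓ 2036:Sat 2037:Sun 2038:Mon 2039:Tue 2040:Thu✓ 2041:Fri 2042:Sat 2043:Sun 2044:Tue 2045:Wed✓ 2046:Thu✓ 2047:Fri 2048:Sun 2049:Mon 2050:Tue 2051:Wed✓ 2052:Fri 2053:Sat 2054:Sun 2055:Mon 2056:Wed✓ 2057:Thu✓
Years with five Thursdays: 2028, 2029, 2034, 2035, 2040, 2045, 2046, 2051, 2056, 2057 → 10.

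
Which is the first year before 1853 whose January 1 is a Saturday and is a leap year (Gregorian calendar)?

Jan 1 advances by 2 weekdays after a leap year and by 1 after a common year.
1853: Jan 1 is Saturday.
1852: Thursday (leap)
1851: Wednesday
1850: Tuesday
1849: Monday
1848: Saturday (leap)
1848 begins on a Saturday and is a leap year.

1848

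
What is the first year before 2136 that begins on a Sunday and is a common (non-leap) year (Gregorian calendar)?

Jan 1 advances by 2 weekdays after a leap year and by 1 after a common year.
2136: Jan 1 is Sunday (leap).
2135: Saturday
2134: Friday
2133: Thursday
2132: Tuesday (leap)
2131: Monday
2130: Sunday
2130 begins on a Sunday and is a common year.

2130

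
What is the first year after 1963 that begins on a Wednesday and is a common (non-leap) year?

1969

Jan 1 advances by 2 weekdays after a leap year and by 1 after a common year.
1963: Jan 1 is Tuesday.
1964: Wednesday (leap)
1965: Friday
1966: Saturday
1967: Sunday
1968: Monday (leap)
1969: Wednesday
1969 begins on a Wednesday and is a common year.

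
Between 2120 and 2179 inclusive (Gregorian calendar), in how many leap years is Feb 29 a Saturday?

2

Leap years in 2120–2179: 15 of them.
Feb 29 weekday advances by 5 (mod 7) from one leap year to the next four years later (or differs when a century non-leap intervenes).
Leap-day weekdays: 2120:Thu 2124:Tue 2128:Sun 2132:Fri 2136:Wed 2140:Mon 2144:Sat✓ 2148:Thu 2152:Tue 2156:Sun 2160:Fri 2164:Wed 2168:Mon 2172:Sat✓ 2176:Thu
Saturday: 2144, 2172 → 2.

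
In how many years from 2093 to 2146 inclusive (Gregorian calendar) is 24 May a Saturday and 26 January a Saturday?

2

Check each year's weekday for 24 May and 26 January:
  2093: Sun/Mon  2094: Mon/Tue  2095: Tue/Wed  2096: Thu/Thu  2097: Fri/Sat  2098: Sat/Sun  2099: Sun/Mon  2100: Mon/Tue  2101: Tue/Wed  2102: Wed/Thu  2103: Thu/Fri  2104: Sat/Sat ✓  2105: Sun/Mon  2106: Mon/Tue  …(26 more)…  2133: Sun/Mon  2134: Mon/Tue  2135: Tue/Wed  2136: Thu/Thu  2137: Fri/Sat  2138: Sat/Sun  2139: Sun/Mon  2140: Tue/Tue  2141: Wed/Thu  2142: Thu/Fri  2143: Fri/Sat  2144: Sun/Sun  2145: Mon/Tue  2146: Tue/Wed
Both conditions hold in: 2104, 2132 — 2.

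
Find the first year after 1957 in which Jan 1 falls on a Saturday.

1966

Jan 1 advances by 2 weekdays after a leap year and by 1 after a common year.
1957: Jan 1 is Tuesday.
1958: Wednesday
1959: Thursday
1960: Friday (leap)
1961: Sunday
1962: Monday
1963: Tuesday
1964: Wednesday (leap)
1965: Friday
1966: Saturday
1966 begins on a Saturday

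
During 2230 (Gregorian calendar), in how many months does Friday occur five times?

A month of length L has five Fridays iff its first Friday is on day ≤ L−28 (so day 1–3 in a 31-day month, 1–2 in a 30-day month, day 1 in a leap February).
Checking each month of 2230: Jan starts Fri (31d) ✓; Feb starts Mon (28d); Mar starts Mon (31d); Apr starts Thu (30d) ✓; May starts Sat (31d); Jun starts Tue (30d); Jul starts Thu (31d) ✓; Aug starts Sun (31d); Sep starts Wed (30d); Oct starts Fri (31d) ✓; Nov starts Mon (30d); Dec starts Wed (31d) ✓.
Five-Friday months: January, April, July, October, December → 5.

5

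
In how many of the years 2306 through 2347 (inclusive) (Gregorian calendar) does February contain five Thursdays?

2

February has 28 days (29 in leap years); it has five Thursdays when Thursday falls among the first (month-length − 28) days — i.e. when February 1 is Thursday in a leap year (never in a common year).
February 1 by year: 2306:Thu 2307:Fri 2308:Sat 2309:Mon 2310:Tue 2311:Wed 2312:Thu✓ 2313:Sat 2314:Sun 2315:Mon 2316:Tue 2317:Thu 2318:Fri 2319:Sat 2320:Sun …(12 more)… 2333:Wed 2334:Thu 2335:Fri 2336:Sat 2337:Mon 2338:Tue 2339:Wed 2340:Thu✓ 2341:Sat 2342:Sun 2343:Mon 2344:Tue 2345:Thu 2346:Fri 2347:Sat
Years with five Thursdays: 2312, 2340 → 2.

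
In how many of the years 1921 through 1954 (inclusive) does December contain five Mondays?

14

December has 31 days; it has five Mondays when Monday falls among the first (month-length − 28) days — i.e. when December 1 is one of Monday/Sunday/Saturday.
December 1 by year: 1921:Thu 1922:Fri 1923:Sat✓ 1924:Mon✓ 1925:Tue 1926:Wed 1927:Thu 1928:Sat✓ 1929:Sun✓ 1930:Mon✓ 1931:Tue 1932:Thu 1933:Fri 1934:Sat✓ 1935:Sun✓ …(4 more)… 1940:Sun✓ 1941:Mon✓ 1942:Tue 1943:Wed 1944:Fri 1945:Sat✓ 1946:Sun✓ 1947:Mon✓ 1948:Wed 1949:Thu 1950:Fri 1951:Sat✓ 1952:Mon✓ 1953:Tue 1954:Wed
Years with five Mondays: 1923, 1924, 1928, 1929, 1930, 1934, 1935, 1940, 1941, 1945, 1946, 1947, 1951, 1952 → 14.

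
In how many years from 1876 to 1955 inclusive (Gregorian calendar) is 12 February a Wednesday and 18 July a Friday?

8

Check each year's weekday for 12 February and 18 July:
  1876: Sat/Tue  1877: Mon/Wed  1878: Tue/Thu  1879: Wed/Fri ✓  1880: Thu/Sun  1881: Sat/Mon  1882: Sun/Tue  1883: Mon/Wed  1884: Tue/Fri  1885: Thu/Sat  1886: Fri/Sun  1887: Sat/Mon  1888: Sun/Wed  1889: Tue/Thu  …(52 more)…  1942: Thu/Sat  1943: Fri/Sun  1944: Sat/Tue  1945: Mon/Wed  1946: Tue/Thu  1947: Wed/Fri ✓  1948: Thu/Sun  1949: Sat/Mon  1950: Sun/Tue  1951: Mon/Wed  1952: Tue/Fri  1953: Thu/Sat  1954: Fri/Sun  1955: Sat/Mon
Both conditions hold in: 1879, 1890, 1902, 1913, 1919, 1930, 1941, 1947 — 8.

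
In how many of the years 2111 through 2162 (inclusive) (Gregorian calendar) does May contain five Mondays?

23

May has 31 days; it has five Mondays when Monday falls among the first (month-length − 28) days — i.e. when May 1 is one of Monday/Sunday/Saturday.
May 1 by year: 2111:Fri 2112:Sun✓ 2113:Mon✓ 2114:Tue 2115:Wed 2116:Fri 2117:Sat✓ 2118:Sun✓ 2119:Mon✓ 2120:Wed 2121:Thu 2122:Fri 2123:Sat✓ 2124:Mon✓ 2125:Tue …(22 more)… 2148:Wed 2149:Thu 2150:Fri 2151:Sat✓ 2152:Mon✓ 2153:Tue 2154:Wed 2155:Thu 2156:Sat✓ 2157:Sun✓ 2158:Mon✓ 2159:Tue 2160:Thu 2161:Fri 2162:Sat✓
Years with five Mondays: 2112, 2113, 2117, 2118, 2119, 2123, 2124, 2128, 2129, 2130, 2134, 2135, 2140, 2141, 2145, 2146, 2147, 2151, 2152, 2156, 2157, 2158, 2162 → 23.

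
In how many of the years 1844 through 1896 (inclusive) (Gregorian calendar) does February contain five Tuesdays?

February has 28 days (29 in leap years); it has five Tuesdays when Tuesday falls among the first (month-length − 28) days — i.e. when February 1 is Tuesday in a leap year (never in a common year).
February 1 by year: 1844:Thu 1845:Sat 1846:Sun 1847:Mon 1848:Tue✓ 1849:Thu 1850:Fri 1851:Sat 1852:Sun 1853:Tue 1854:Wed 1855:Thu 1856:Fri 1857:Sun 1858:Mon …(23 more)… 1882:Wed 1883:Thu 1884:Fri 1885:Sun 1886:Mon 1887:Tue 1888:Wed 1889:Fri 1890:Sat 1891:Sun 1892:Mon 1893:Wed 1894:Thu 1895:Fri 1896:Sat
Years with five Tuesdays: 1848, 1876 → 2.

2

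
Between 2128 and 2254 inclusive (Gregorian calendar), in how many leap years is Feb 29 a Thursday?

4

Leap years in 2128–2254: 31 of them.
Feb 29 weekday advances by 5 (mod 7) from one leap year to the next four years later (or differs when a century non-leap intervenes).
Leap-day weekdays: 2128:Sun 2132:Fri 2136:Wed 2140:Mon 2144:Sat 2148:Thu✓ 2152:Tue 2156:Sun 2160:Fri 2164:Wed 2168:Mon 2172:Sat 2176:Thu✓ …(5 more)… 2204:Wed 2208:Mon 2212:Sat 2216:Thu✓ 2220:Tue 2224:Sun 2228:Fri 2232:Wed 2236:Mon 2240:Sat 2244:Thu✓ 2248:Tue 2252:Sun
Thursday: 2148, 2176, 2216, 2244 → 4.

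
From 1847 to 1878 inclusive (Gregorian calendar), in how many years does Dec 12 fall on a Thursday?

5

Track Dec 12's weekday year by year (advancing +1, or +2 across a Feb 29):
  1847: Sun  1848: Tue (+2)  1849: Wed (+1)  1850: Thu (+1) ✓  1851: Fri (+1)
  1852: Sun (+2)  1853: Mon (+1)  1854: Tue (+1)  1855: Wed (+1)  1856: Fri (+2)
  1857: Sat (+1)  1858: Sun (+1)  1859: Mon (+1)  1860: Wed (+2)  … (4 more years) …
  1865: Tue (+1)  1866: Wed (+1)  1867: Thu (+1) ✓  1868: Sat (+2)  1869: Sun (+1)
  1870: Mon (+1)  1871: Tue (+1)  1872: Thu (+2) ✓  1873: Fri (+1)  1874: Sat (+1)
  1875: Sun (+1)  1876: Tue (+2)  1877: Wed (+1)  1878: Thu (+1) ✓
Thursday years: 1850, 1861, 1867, 1872, 1878 — 5 in total.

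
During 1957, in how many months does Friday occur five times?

4

A month of length L has five Fridays iff its first Friday is on day ≤ L−28 (so day 1–3 in a 31-day month, 1–2 in a 30-day month, day 1 in a leap February).
Checking each month of 1957: Jan starts Tue (31d); Feb starts Fri (28d); Mar starts Fri (31d) ✓; Apr starts Mon (30d); May starts Wed (31d) ✓; Jun starts Sat (30d); Jul starts Mon (31d); Aug starts Thu (31d) ✓; Sep starts Sun (30d); Oct starts Tue (31d); Nov starts Fri (30d) ✓; Dec starts Sun (31d).
Five-Friday months: March, May, August, November → 4.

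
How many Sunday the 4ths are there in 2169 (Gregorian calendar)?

Check the 4th of each month of 2169: Jan 4: Wed, Feb 4: Sat, Mar 4: Sat, Apr 4: Tue, May 4: Thu, Jun 4: Sun, Jul 4: Tue, Aug 4: Fri, Sep 4: Mon, Oct 4: Wed, Nov 4: Sat, Dec 4: Mon.
Sunday occurs in June — 1 month.

1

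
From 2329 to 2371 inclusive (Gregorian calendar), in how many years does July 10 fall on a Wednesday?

7

Track July 10's weekday year by year (advancing +1, or +2 across a Feb 29):
  2329: Wed ✓  2330: Thu (+1)  2331: Fri (+1)  2332: Sun (+2)  2333: Mon (+1)
  2334: Tue (+1)  2335: Wed (+1) ✓  2336: Fri (+2)  2337: Sat (+1)  2338: Sun (+1)
  2339: Mon (+1)  2340: Wed (+2) ✓  2341: Thu (+1)  2342: Fri (+1)  … (15 more years) …
  2358: Thu (+1)  2359: Fri (+1)  2360: Sun (+2)  2361: Mon (+1)  2362: Tue (+1)
  2363: Wed (+1) ✓  2364: Fri (+2)  2365: Sat (+1)  2366: Sun (+1)  2367: Mon (+1)
  2368: Wed (+2) ✓  2369: Thu (+1)  2370: Fri (+1)  2371: Sat (+1)
Wednesday years: 2329, 2335, 2340, 2346, 2357, 2363, 2368 — 7 in total.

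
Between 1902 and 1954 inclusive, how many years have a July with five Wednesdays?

23

July has 31 days; it has five Wednesdays when Wednesday falls among the first (month-length − 28) days — i.e. when July 1 is one of Wednesday/Tuesday/Monday.
July 1 by year: 1902:Tue✓ 1903:Wed✓ 1904:Fri 1905:Sat 1906:Sun 1907:Mon✓ 1908:Wed✓ 1909:Thu 1910:Fri 1911:Sat 1912:Mon✓ 1913:Tue✓ 1914:Wed✓ 1915:Thu 1916:Sat …(23 more)… 1940:Mon✓ 1941:Tue✓ 1942:Wed✓ 1943:Thu 1944:Sat 1945:Sun 1946:Mon✓ 1947:Tue✓ 1948:Thu 1949:Fri 1950:Sat 1951:Sun 1952:Tue✓ 1953:Wed✓ 1954:Thu
Years with five Wednesdays: 1902, 1903, 1907, 1908, 1912, 1913, 1914, 1918, 1919, 1924, 1925, 1929, 1930, 1931, 1935, 1936, 1940, 1941, 1942, 1946, 1947, 1952, 1953 → 23.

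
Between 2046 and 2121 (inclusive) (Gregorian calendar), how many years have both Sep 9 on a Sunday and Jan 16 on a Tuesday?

Check each year's weekday for Sep 9 and Jan 16:
  2046: Sun/Tue ✓  2047: Mon/Wed  2048: Wed/Thu  2049: Thu/Sat  2050: Fri/Sun  2051: Sat/Mon  2052: Mon/Tue  2053: Tue/Thu  2054: Wed/Fri  2055: Thu/Sat  2056: Sat/Sun  2057: Sun/Tue ✓  2058: Mon/Wed  2059: Tue/Thu  …(48 more)…  2108: Sun/Mon  2109: Mon/Wed  2110: Tue/Thu  2111: Wed/Fri  2112: Fri/Sat  2113: Sat/Mon  2114: Sun/Tue ✓  2115: Mon/Wed  2116: Wed/Thu  2117: Thu/Sat  2118: Fri/Sun  2119: Sat/Mon  2120: Mon/Tue  2121: Tue/Thu
Both conditions hold in: 2046, 2057, 2063, 2074, 2085, 2091, 2103, 2114 — 8.

8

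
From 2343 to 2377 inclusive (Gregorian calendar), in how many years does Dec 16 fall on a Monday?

5

Track Dec 16's weekday year by year (advancing +1, or +2 across a Feb 29):
  2343: Thu  2344: Sat (+2)  2345: Sun (+1)  2346: Mon (+1) ✓  2347: Tue (+1)
  2348: Thu (+2)  2349: Fri (+1)  2350: Sat (+1)  2351: Sun (+1)  2352: Tue (+2)
  2353: Wed (+1)  2354: Thu (+1)  2355: Fri (+1)  2356: Sun (+2)  … (7 more years) …
  2364: Wed (+2)  2365: Thu (+1)  2366: Fri (+1)  2367: Sat (+1)  2368: Mon (+2) ✓
  2369: Tue (+1)  2370: Wed (+1)  2371: Thu (+1)  2372: Sat (+2)  2373: Sun (+1)
  2374: Mon (+1) ✓  2375: Tue (+1)  2376: Thu (+2)  2377: Fri (+1)
Monday years: 2346, 2357, 2363, 2368, 2374 — 5 in total.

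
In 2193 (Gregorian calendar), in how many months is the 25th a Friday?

2

Check the 25th of each month of 2193: Jan 25: Fri, Feb 25: Mon, Mar 25: Mon, Apr 25: Thu, May 25: Sat, Jun 25: Tue, Jul 25: Thu, Aug 25: Sun, Sep 25: Wed, Oct 25: Fri, Nov 25: Mon, Dec 25: Wed.
Friday occurs in January, October — 2 months.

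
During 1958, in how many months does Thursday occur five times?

4

A month of length L has five Thursdays iff its first Thursday is on day ≤ L−28 (so day 1–3 in a 31-day month, 1–2 in a 30-day month, day 1 in a leap February).
Checking each month of 1958: Jan starts Wed (31d) ✓; Feb starts Sat (28d); Mar starts Sat (31d); Apr starts Tue (30d); May starts Thu (31d) ✓; Jun starts Sun (30d); Jul starts Tue (31d) ✓; Aug starts Fri (31d); Sep starts Mon (30d); Oct starts Wed (31d) ✓; Nov starts Sat (30d); Dec starts Mon (31d).
Five-Thursday months: January, May, July, October → 4.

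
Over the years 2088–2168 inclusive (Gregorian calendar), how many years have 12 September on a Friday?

Track 12 September's weekday year by year (advancing +1, or +2 across a Feb 29):
  2088: Sun  2089: Mon (+1)  2090: Tue (+1)  2091: Wed (+1)  2092: Fri (+2) ✓
  2093: Sat (+1)  2094: Sun (+1)  2095: Mon (+1)  2096: Wed (+2)  2097: Thu (+1)
  2098: Fri (+1) ✓  2099: Sat (+1)  2100: Sun (+1)  2101: Mon (+1)  … (53 more years) …
  2155: Fri (+1) ✓  2156: Sun (+2)  2157: Mon (+1)  2158: Tue (+1)  2159: Wed (+1)
  2160: Fri (+2) ✓  2161: Sat (+1)  2162: Sun (+1)  2163: Mon (+1)  2164: Wed (+2)
  2165: Thu (+1)  2166: Fri (+1) ✓  2167: Sat (+1)  2168: Mon (+2)
Friday years: 2092, 2098, 2104, 2110, 2121, 2127, 2132, 2138, 2149, 2155, 2160, 2166 — 12 in total.

12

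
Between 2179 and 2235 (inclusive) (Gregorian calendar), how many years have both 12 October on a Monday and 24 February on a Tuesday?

7

Check each year's weekday for 12 October and 24 February:
  2179: Tue/Wed  2180: Thu/Thu  2181: Fri/Sat  2182: Sat/Sun  2183: Sun/Mon  2184: Tue/Tue  2185: Wed/Thu  2186: Thu/Fri  2187: Fri/Sat  2188: Sun/Sun  2189: Mon/Tue ✓  2190: Tue/Wed  2191: Wed/Thu  2192: Fri/Fri  …(29 more)…  2222: Sat/Sun  2223: Sun/Mon  2224: Tue/Tue  2225: Wed/Thu  2226: Thu/Fri  2227: Fri/Sat  2228: Sun/Sun  2229: Mon/Tue ✓  2230: Tue/Wed  2231: Wed/Thu  2232: Fri/Fri  2233: Sat/Sun  2234: Sun/Mon  2235: Mon/Tue ✓
Both conditions hold in: 2189, 2195, 2201, 2207, 2218, 2229, 2235 — 7.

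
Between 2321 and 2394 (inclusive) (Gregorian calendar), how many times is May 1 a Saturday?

10

Track May 1's weekday year by year (advancing +1, or +2 across a Feb 29):
  2321: Sun  2322: Mon (+1)  2323: Tue (+1)  2324: Thu (+2)  2325: Fri (+1)
  2326: Sat (+1) ✓  2327: Sun (+1)  2328: Tue (+2)  2329: Wed (+1)  2330: Thu (+1)
  2331: Fri (+1)  2332: Sun (+2)  2333: Mon (+1)  2334: Tue (+1)  … (46 more years) …
  2381: Fri (+1)  2382: Sat (+1) ✓  2383: Sun (+1)  2384: Tue (+2)  2385: Wed (+1)
  2386: Thu (+1)  2387: Fri (+1)  2388: Sun (+2)  2389: Mon (+1)  2390: Tue (+1)
  2391: Wed (+1)  2392: Fri (+2)  2393: Sat (+1) ✓  2394: Sun (+1)
Saturday years: 2326, 2337, 2343, 2348, 2354, 2365, 2371, 2376, 2382, 2393 — 10 in total.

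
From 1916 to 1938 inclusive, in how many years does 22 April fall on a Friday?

Track 22 April's weekday year by year (advancing +1, or +2 across a Feb 29):
  1916: Sat  1917: Sun (+1)  1918: Mon (+1)  1919: Tue (+1)  1920: Thu (+2)
  1921: Fri (+1) ✓  1922: Sat (+1)  1923: Sun (+1)  1924: Tue (+2)  1925: Wed (+1)
  1926: Thu (+1)  1927: Fri (+1) ✓  1928: Sun (+2)  1929: Mon (+1)  1930: Tue (+1)
  1931: Wed (+1)  1932: Fri (+2) ✓  1933: Sat (+1)  1934: Sun (+1)  1935: Mon (+1)
  1936: Wed (+2)  1937: Thu (+1)  1938: Fri (+1) ✓
Friday years: 1921, 1927, 1932, 1938 — 4 in total.

4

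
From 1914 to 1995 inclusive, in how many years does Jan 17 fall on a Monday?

Track Jan 17's weekday year by year (advancing +1, or +2 across a Feb 29):
  1914: Sat  1915: Sun (+1)  1916: Mon (+1) ✓  1917: Wed (+2)  1918: Thu (+1)
  1919: Fri (+1)  1920: Sat (+1)  1921: Mon (+2) ✓  1922: Tue (+1)  1923: Wed (+1)
  1924: Thu (+1)  1925: Sat (+2)  1926: Sun (+1)  1927: Mon (+1) ✓  … (54 more years) …
  1982: Sun (+1)  1983: Mon (+1) ✓  1984: Tue (+1)  1985: Thu (+2)  1986: Fri (+1)
  1987: Sat (+1)  1988: Sun (+1)  1989: Tue (+2)  1990: Wed (+1)  1991: Thu (+1)
  1992: Fri (+1)  1993: Sun (+2)  1994: Mon (+1) ✓  1995: Tue (+1)
Monday years: 1916, 1921, 1927, 1938, 1944, 1949, 1955, 1966, 1972, 1977, 1983, 1994 — 12 in total.

12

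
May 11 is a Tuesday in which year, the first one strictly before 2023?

From one year to the next, a fixed date's weekday advances by 1, or by 2 when a Feb 29 lies between the two dates.
2023: May 11 is Thursday.
2022: Wednesday (−1)
2021: Tuesday (−1)
May 11 falls on a Tuesday in 2021.

2021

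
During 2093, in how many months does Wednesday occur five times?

4

A month of length L has five Wednesdays iff its first Wednesday is on day ≤ L−28 (so day 1–3 in a 31-day month, 1–2 in a 30-day month, day 1 in a leap February).
Checking each month of 2093: Jan starts Thu (31d); Feb starts Sun (28d); Mar starts Sun (31d); Apr starts Wed (30d) ✓; May starts Fri (31d); Jun starts Mon (30d); Jul starts Wed (31d) ✓; Aug starts Sat (31d); Sep starts Tue (30d) ✓; Oct starts Thu (31d); Nov starts Sun (30d); Dec starts Tue (31d) ✓.
Five-Wednesday months: April, July, September, December → 4.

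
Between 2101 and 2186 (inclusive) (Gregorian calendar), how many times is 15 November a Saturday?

Track 15 November's weekday year by year (advancing +1, or +2 across a Feb 29):
  2101: Tue  2102: Wed (+1)  2103: Thu (+1)  2104: Sat (+2) ✓  2105: Sun (+1)
  2106: Mon (+1)  2107: Tue (+1)  2108: Thu (+2)  2109: Fri (+1)  2110: Sat (+1) ✓
  2111: Sun (+1)  2112: Tue (+2)  2113: Wed (+1)  2114: Thu (+1)  … (58 more years) …
  2173: Mon (+1)  2174: Tue (+1)  2175: Wed (+1)  2176: Fri (+2)  2177: Sat (+1) ✓
  2178: Sun (+1)  2179: Mon (+1)  2180: Wed (+2)  2181: Thu (+1)  2182: Fri (+1)
  2183: Sat (+1) ✓  2184: Mon (+2)  2185: Tue (+1)  2186: Wed (+1)
Saturday years: 2104, 2110, 2121, 2127, 2132, 2138, 2149, 2155, 2160, 2166, 2177, 2183 — 12 in total.

12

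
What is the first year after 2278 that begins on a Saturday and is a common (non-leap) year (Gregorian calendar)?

Jan 1 advances by 2 weekdays after a leap year and by 1 after a common year.
2278: Jan 1 is Tuesday.
2279: Wednesday
2280: Thursday (leap)
2281: Saturday
2281 begins on a Saturday and is a common year.

2281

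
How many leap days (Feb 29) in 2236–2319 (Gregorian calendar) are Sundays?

Leap years in 2236–2319: 20 of them.
Feb 29 weekday advances by 5 (mod 7) from one leap year to the next four years later (or differs when a century non-leap intervenes).
Leap-day weekdays: 2236:Mon 2240:Sat 2244:Thu 2248:Tue 2252:Sun✓ 2256:Fri 2260:Wed 2264:Mon 2268:Sat 2272:Thu 2276:Tue 2280:Sun✓ 2284:Fri 2288:Wed 2292:Mon 2296:Sat 2304:Mon 2308:Sat 2312:Thu 2316:Tue
Sunday: 2252, 2280 → 2.

2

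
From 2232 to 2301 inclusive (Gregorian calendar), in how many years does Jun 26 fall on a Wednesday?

11

Track Jun 26's weekday year by year (advancing +1, or +2 across a Feb 29):
  2232: Tue  2233: Wed (+1) ✓  2234: Thu (+1)  2235: Fri (+1)  2236: Sun (+2)
  2237: Mon (+1)  2238: Tue (+1)  2239: Wed (+1) ✓  2240: Fri (+2)  2241: Sat (+1)
  2242: Sun (+1)  2243: Mon (+1)  2244: Wed (+2) ✓  2245: Thu (+1)  … (42 more years) …
  2288: Tue (+2)  2289: Wed (+1) ✓  2290: Thu (+1)  2291: Fri (+1)  2292: Sun (+2)
  2293: Mon (+1)  2294: Tue (+1)  2295: Wed (+1) ✓  2296: Fri (+2)  2297: Sat (+1)
  2298: Sun (+1)  2299: Mon (+1)  2300: Tue (+1)  2301: Wed (+1) ✓
Wednesday years: 2233, 2239, 2244, 2250, 2261, 2267, 2272, 2278, 2289, 2295, 2301 — 11 in total.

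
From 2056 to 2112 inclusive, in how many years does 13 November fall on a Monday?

7

Track 13 November's weekday year by year (advancing +1, or +2 across a Feb 29):
  2056: Mon ✓  2057: Tue (+1)  2058: Wed (+1)  2059: Thu (+1)  2060: Sat (+2)
  2061: Sun (+1)  2062: Mon (+1) ✓  2063: Tue (+1)  2064: Thu (+2)  2065: Fri (+1)
  2066: Sat (+1)  2067: Sun (+1)  2068: Tue (+2)  2069: Wed (+1)  … (29 more years) …
  2099: Fri (+1)  2100: Sat (+1)  2101: Sun (+1)  2102: Mon (+1) ✓  2103: Tue (+1)
  2104: Thu (+2)  2105: Fri (+1)  2106: Sat (+1)  2107: Sun (+1)  2108: Tue (+2)
  2109: Wed (+1)  2110: Thu (+1)  2111: Fri (+1)  2112: Sun (+2)
Monday years: 2056, 2062, 2073, 2079, 2084, 2090, 2102 — 7 in total.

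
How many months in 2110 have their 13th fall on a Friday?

1

Check the 13th of each month of 2110: Jan 13: Mon, Feb 13: Thu, Mar 13: Thu, Apr 13: Sun, May 13: Tue, Jun 13: Fri, Jul 13: Sun, Aug 13: Wed, Sep 13: Sat, Oct 13: Mon, Nov 13: Thu, Dec 13: Sat.
Friday occurs in June — 1 month.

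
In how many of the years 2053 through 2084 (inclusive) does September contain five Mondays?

9

September has 30 days; it has five Mondays when Monday falls among the first (month-length − 28) days — i.e. when September 1 is one of Monday/Sunday.
September 1 by year: 2053:Mon✓ 2054:Tue 2055:Wed 2056:Fri 2057:Sat 2058:Sun✓ 2059:Mon✓ 2060:Wed 2061:Thu 2062:Fri 2063:Sat 2064:Mon✓ 2065:Tue 2066:Wed 2067:Thu 2068:Sat 2069:Sun✓ 2070:Mon✓ 2071:Tue 2072:Thu 2073:Fri 2074:Sat 2075:Sun✓ 2076:Tue 2077:Wed 2078:Thu 2079:Fri 2080:Sun✓ 2081:Mon✓ 2082:Tue 2083:Wed 2084:Fri
Years with five Mondays: 2053, 2058, 2059, 2064, 2069, 2070, 2075, 2080, 2081 → 9.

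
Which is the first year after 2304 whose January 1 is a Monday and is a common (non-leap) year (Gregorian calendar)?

Jan 1 advances by 2 weekdays after a leap year and by 1 after a common year.
2304: Jan 1 is Friday (leap).
2305: Sunday
2306: Monday
2306 begins on a Monday and is a common year.

2306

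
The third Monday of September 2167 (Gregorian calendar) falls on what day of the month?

21

September 1, 2167 is a Tuesday, so the first Monday is the 7th.
The third Monday is 7 + 14 = 21.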